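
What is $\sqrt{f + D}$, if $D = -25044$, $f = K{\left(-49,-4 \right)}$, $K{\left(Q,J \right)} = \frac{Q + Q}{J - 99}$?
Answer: $\frac{i \sqrt{265681702}}{103} \approx 158.25 i$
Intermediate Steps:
$K{\left(Q,J \right)} = \frac{2 Q}{-99 + J}$
$f = \frac{98}{103}$ ($f = 2 \left(-49\right) \frac{1}{-99 - 4} = 2 \left(-49\right) \frac{1}{-103} = 2 \left(-49\right) \left(- \frac{1}{103}\right) = \frac{98}{103} \approx 0.95146$)
$\sqrt{f + D} = \sqrt{\frac{98}{103} - 25044} = \sqrt{- \frac{2579434}{103}} = \frac{i \sqrt{265681702}}{103}$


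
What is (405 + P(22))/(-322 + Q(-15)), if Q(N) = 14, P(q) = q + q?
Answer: -449/308 ≈ -1.4578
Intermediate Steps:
P(q) = 2*q
(405 + P(22))/(-322 + Q(-15)) = (405 + 2*22)/(-322 + 14) = (405 + 44)/(-308) = 449*(-1/308) = -449/308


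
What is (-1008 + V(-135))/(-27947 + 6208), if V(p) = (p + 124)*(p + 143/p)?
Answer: -65968/2934765 ≈ -0.022478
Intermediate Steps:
V(p) = (124 + p)*(p + 143/p)
(-1008 + V(-135))/(-27947 + 6208) = (-1008 + (143 + (-135)**2 + 124*(-135) + 17732/(-135)))/(-27947 + 6208) = (-1008 + (143 + 18225 - 16740 + 17732*(-1/135)))/(-21739) = (-1008 + (143 + 18225 - 16740 - 17732/135))*(-1/21739) = (-1008 + 202048/135)*(-1/21739) = (65968/135)*(-1/21739) = -65968/2934765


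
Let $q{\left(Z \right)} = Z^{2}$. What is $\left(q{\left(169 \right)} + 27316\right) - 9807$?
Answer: $46070$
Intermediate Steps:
$\left(q{\left(169 \right)} + 27316\right) - 9807 = \left(169^{2} + 27316\right) - 9807 = \left(28561 + 27316\right) - 9807 = 55877 - 9807 = 46070$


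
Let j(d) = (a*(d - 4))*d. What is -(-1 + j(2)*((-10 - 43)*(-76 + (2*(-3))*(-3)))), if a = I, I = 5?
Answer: 61481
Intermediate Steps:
a = 5
j(d) = d*(-20 + 5*d) (j(d) = (5*(d - 4))*d = (5*(-4 + d))*d = (-20 + 5*d)*d = d*(-20 + 5*d))
-(-1 + j(2)*((-10 - 43)*(-76 + (2*(-3))*(-3)))) = -(-1 + (5*2*(-4 + 2))*((-10 - 43)*(-76 + (2*(-3))*(-3)))) = -(-1 + (5*2*(-2))*(-53*(-76 - 6*(-3)))) = -(-1 - (-1060)*(-76 + 18)) = -(-1 - (-1060)*(-58)) = -(-1 - 20*3074) = -(-1 - 61480) = -1*(-61481) = 61481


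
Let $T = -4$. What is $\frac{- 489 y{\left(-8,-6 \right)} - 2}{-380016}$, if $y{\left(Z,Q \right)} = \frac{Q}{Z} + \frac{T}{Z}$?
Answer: $\frac{2453}{1520064} \approx 0.0016137$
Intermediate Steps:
$y{\left(Z,Q \right)} = - \frac{4}{Z} + \frac{Q}{Z}$ ($y{\left(Z,Q \right)} = \frac{Q}{Z} - \frac{4}{Z} = - \frac{4}{Z} + \frac{Q}{Z}$)
$\frac{- 489 y{\left(-8,-6 \right)} - 2}{-380016} = \frac{- 489 \frac{-4 - 6}{-8} - 2}{-380016} = \left(- 489 \left(\left(- \frac{1}{8}\right) \left(-10\right)\right) - 2\right) \left(- \frac{1}{380016}\right) = \left(\left(-489\right) \frac{5}{4} - 2\right) \left(- \frac{1}{380016}\right) = \left(- \frac{2445}{4} - 2\right) \left(- \frac{1}{380016}\right) = \left(- \frac{2453}{4}\right) \left(- \frac{1}{380016}\right) = \frac{2453}{1520064}$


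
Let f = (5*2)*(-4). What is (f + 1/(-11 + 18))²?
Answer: 77841/49 ≈ 1588.6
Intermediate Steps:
f = -40 (f = 10*(-4) = -40)
(f + 1/(-11 + 18))² = (-40 + 1/(-11 + 18))² = (-40 + 1/7)² = (-40 + ⅐)² = (-279/7)² = 77841/49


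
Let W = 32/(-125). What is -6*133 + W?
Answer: -99782/125 ≈ -798.26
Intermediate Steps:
W = -32/125 (W = 32*(-1/125) = -32/125 ≈ -0.25600)
-6*133 + W = -6*133 - 32/125 = -798 - 32/125 = -99782/125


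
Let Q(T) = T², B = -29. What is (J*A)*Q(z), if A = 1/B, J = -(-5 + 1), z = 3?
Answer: -36/29 ≈ -1.2414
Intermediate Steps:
J = 4 (J = -1*(-4) = 4)
A = -1/29 (A = 1/(-29) = -1/29 ≈ -0.034483)
(J*A)*Q(z) = (4*(-1/29))*3² = -4/29*9 = -36/29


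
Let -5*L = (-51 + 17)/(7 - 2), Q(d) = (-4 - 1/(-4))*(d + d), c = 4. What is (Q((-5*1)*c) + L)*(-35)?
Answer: -26488/5 ≈ -5297.6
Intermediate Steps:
Q(d) = -15*d/2 (Q(d) = (-4 - 1*(-1/4))*(2*d) = (-4 + 1/4)*(2*d) = -15*d/2)
L = 34/25 (L = -(-51 + 17)/(5*(7 - 2)) = -(-34)/(5*5) = -1/5*(-34/5) = 34/25 ≈ 1.3600)
(Q((-5*1)*c) + L)*(-35) = (-15*(-5*1)*4/2 + 34/25)*(-35) = (-(-75)*4/2 + 34/25)*(-35) = (-15/2*(-20) + 34/25)*(-35) = (150 + 34/25)*(-35) = (3784/25)*(-35) = -26488/5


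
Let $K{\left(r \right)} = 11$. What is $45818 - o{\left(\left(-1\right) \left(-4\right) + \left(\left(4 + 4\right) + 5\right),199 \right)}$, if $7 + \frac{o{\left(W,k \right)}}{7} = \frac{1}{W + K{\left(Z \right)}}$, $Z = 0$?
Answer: $\frac{183467}{4} \approx 45867.0$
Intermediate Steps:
$o{\left(W,k \right)} = -49 + \frac{7}{11 + W}$ ($o{\left(W,k \right)} = -49 + \frac{7}{W + 11} = -49 + \frac{7}{11 + W}$)
$45818 - o{\left(\left(-1\right) \left(-4\right) + \left(\left(4 + 4\right) + 5\right),199 \right)} = 45818 - \frac{7 \left(-76 - 7 \left(\left(-1\right) \left(-4\right) + \left(\left(4 + 4\right) + 5\right)\right)\right)}{11 + \left(\left(-1\right) \left(-4\right) + \left(\left(4 + 4\right) + 5\right)\right)} = 45818 - \frac{7 \left(-76 - 7 \left(4 + \left(8 + 5\right)\right)\right)}{11 + \left(4 + \left(8 + 5\right)\right)} = 45818 - \frac{7 \left(-76 - 7 \left(4 + 13\right)\right)}{11 + \left(4 + 13\right)} = 45818 - \frac{7 \left(-76 - 119\right)}{11 + 17} = 45818 - \frac{7 \left(-76 - 119\right)}{28} = 45818 - 7 \cdot \frac{1}{28} \left(-195\right) = 45818 - - \frac{195}{4} = 45818 + \frac{195}{4} = \frac{183467}{4}$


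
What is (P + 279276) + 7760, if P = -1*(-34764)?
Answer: 321800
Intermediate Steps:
P = 34764
(P + 279276) + 7760 = (34764 + 279276) + 7760 = 314040 + 7760 = 321800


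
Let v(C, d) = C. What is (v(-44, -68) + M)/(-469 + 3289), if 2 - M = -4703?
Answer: 4661/2820 ≈ 1.6528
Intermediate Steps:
M = 4705 (M = 2 - 1*(-4703) = 2 + 4703 = 4705)
(v(-44, -68) + M)/(-469 + 3289) = (-44 + 4705)/(-469 + 3289) = 4661/2820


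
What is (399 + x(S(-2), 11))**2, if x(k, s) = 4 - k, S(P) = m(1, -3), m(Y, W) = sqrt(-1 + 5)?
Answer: 160801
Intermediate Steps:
m(Y, W) = 2 (m(Y, W) = sqrt(4) = 2)
S(P) = 2
(399 + x(S(-2), 11))**2 = (399 + (4 - 1*2))**2 = (399 + (4 - 2))**2 = (399 + 2)**2 = 401**2 = 160801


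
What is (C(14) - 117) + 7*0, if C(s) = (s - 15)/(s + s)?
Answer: -3277/28 ≈ -117.04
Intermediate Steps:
C(s) = (-15 + s)/(2*s) (C(s) = (-15 + s)/((2*s)) = (-15 + s)*(1/(2*s)) = (-15 + s)/(2*s))
(C(14) - 117) + 7*0 = ((½)*(-15 + 14)/14 - 117) + 7*0 = ((½)*(1/14)*(-1) - 117) + 0 = (-1/28 - 117) + 0 = -3277/28 + 0 = -3277/28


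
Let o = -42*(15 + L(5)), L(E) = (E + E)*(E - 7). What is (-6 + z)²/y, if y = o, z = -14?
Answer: 40/21 ≈ 1.9048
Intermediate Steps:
L(E) = 2*E*(-7 + E) (L(E) = (2*E)*(-7 + E) = 2*E*(-7 + E))
o = 210 (o = -42*(15 + 2*5*(-7 + 5)) = -42*(15 + 2*5*(-2)) = -42*(15 - 20) = -42*(-5) = 210)
y = 210
(-6 + z)²/y = (-6 - 14)²/210 = (-20)²*(1/210) = 400*(1/210) = 40/21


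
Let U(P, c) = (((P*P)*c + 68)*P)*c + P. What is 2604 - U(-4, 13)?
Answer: 16960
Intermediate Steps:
U(P, c) = P + P*c*(68 + c*P**2) (U(P, c) = ((P**2*c + 68)*P)*c + P = ((c*P**2 + 68)*P)*c + P = ((68 + c*P**2)*P)*c + P = (P*(68 + c*P**2))*c + P = P*c*(68 + c*P**2) + P = P + P*c*(68 + c*P**2))
2604 - U(-4, 13) = 2604 - (-4)*(1 + 68*13 + (-4)**2*13**2) = 2604 - (-4)*(1 + 884 + 16*169) = 2604 - (-4)*(1 + 884 + 2704) = 2604 - (-4)*3589 = 2604 - 1*(-14356) = 2604 + 14356 = 16960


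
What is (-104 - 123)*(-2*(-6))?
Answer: -2724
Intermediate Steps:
(-104 - 123)*(-2*(-6)) = -227*12 = -2724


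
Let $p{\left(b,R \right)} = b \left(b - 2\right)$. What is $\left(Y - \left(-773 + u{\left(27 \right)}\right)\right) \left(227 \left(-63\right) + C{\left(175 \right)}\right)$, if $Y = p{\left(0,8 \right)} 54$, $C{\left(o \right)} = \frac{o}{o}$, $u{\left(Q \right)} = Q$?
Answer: $-10667800$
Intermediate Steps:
$C{\left(o \right)} = 1$
$p{\left(b,R \right)} = b \left(-2 + b\right)$
$Y = 0$ ($Y = 0 \left(-2 + 0\right) 54 = 0 \left(-2\right) 54 = 0 \cdot 54 = 0$)
$\left(Y - \left(-773 + u{\left(27 \right)}\right)\right) \left(227 \left(-63\right) + C{\left(175 \right)}\right) = \left(0 + \left(2127 - \left(1354 + 27\right)\right)\right) \left(227 \left(-63\right) + 1\right) = \left(0 + \left(2127 - 1381\right)\right) \left(-14301 + 1\right) = \left(0 + \left(2127 - 1381\right)\right) \left(-14300\right) = \left(0 + 746\right) \left(-14300\right) = 746 \left(-14300\right) = -10667800$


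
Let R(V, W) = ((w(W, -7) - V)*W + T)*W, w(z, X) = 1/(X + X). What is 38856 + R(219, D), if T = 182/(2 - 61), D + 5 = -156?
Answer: -665425347/118 ≈ -5.6392e+6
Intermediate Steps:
w(z, X) = 1/(2*X)
D = -161 (D = -5 - 156 = -161)
T = -182/59 (T = 182/(-59) = 182*(-1/59) = -182/59 ≈ -3.0847)
R(V, W) = W*(-182/59 + W*(-1/14 - V)) (R(V, W) = (((½)/(-7) - V)*W - 182/59)*W = (((½)*(-⅐) - V)*W - 182/59)*W = ((-1/14 - V)*W - 182/59)*W = (W*(-1/14 - V) - 182/59)*W = (-182/59 + W*(-1/14 - V))*W = W*(-182/59 + W*(-1/14 - V)))
38856 + R(219, D) = 38856 - 1/826*(-161)*(2548 + 59*(-161) + 826*219*(-161)) = 38856 - 1/826*(-161)*(2548 - 9499 - 29123934) = 38856 - 1/826*(-161)*(-29130885) = 38856 - 670010355/118 = -665425347/118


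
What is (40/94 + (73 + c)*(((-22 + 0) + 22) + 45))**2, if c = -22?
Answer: 11639173225/2209 ≈ 5.2690e+6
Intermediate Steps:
(40/94 + (73 + c)*(((-22 + 0) + 22) + 45))**2 = (40/94 + (73 - 22)*(((-22 + 0) + 22) + 45))**2 = (40*(1/94) + 51*((-22 + 22) + 45))**2 = (20/47 + 51*(0 + 45))**2 = (20/47 + 51*45)**2 = (20/47 + 2295)**2 = (107885/47)**2 = 11639173225/2209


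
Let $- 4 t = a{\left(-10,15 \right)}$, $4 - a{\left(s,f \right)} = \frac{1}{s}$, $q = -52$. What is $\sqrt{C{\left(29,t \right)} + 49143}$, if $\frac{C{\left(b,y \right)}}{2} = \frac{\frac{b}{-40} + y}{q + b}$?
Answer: $\frac{\sqrt{103986910}}{46} \approx 221.68$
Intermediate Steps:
$a{\left(s,f \right)} = 4 - \frac{1}{s}$
$t = - \frac{41}{40}$ ($t = - \frac{4 - \frac{1}{-10}}{4} = - \frac{4 - - \frac{1}{10}}{4} = - \frac{4 + \frac{1}{10}}{4} = \left(- \frac{1}{4}\right) \frac{41}{10} = - \frac{41}{40} \approx -1.025$)
$C{\left(b,y \right)} = \frac{2 \left(y - \frac{b}{40}\right)}{-52 + b}$ ($C{\left(b,y \right)} = 2 \frac{\frac{b}{-40} + y}{-52 + b} = 2 \frac{b \left(- \frac{1}{40}\right) + y}{-52 + b} = 2 \frac{- \frac{b}{40} + y}{-52 + b} = 2 \frac{y - \frac{b}{40}}{-52 + b} = \frac{2 \left(y - \frac{b}{40}\right)}{-52 + b}$)
$\sqrt{C{\left(29,t \right)} + 49143} = \sqrt{\frac{\left(-1\right) 29 + 40 \left(- \frac{41}{40}\right)}{20 \left(-52 + 29\right)} + 49143} = \sqrt{\frac{-29 - 41}{20 \left(-23\right)} + 49143} = \sqrt{\frac{1}{20} \left(- \frac{1}{23}\right) \left(-70\right) + 49143} = \sqrt{\frac{7}{46} + 49143} = \sqrt{\frac{2260585}{46}} = \frac{\sqrt{103986910}}{46}$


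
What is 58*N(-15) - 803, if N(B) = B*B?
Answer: 12247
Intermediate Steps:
N(B) = B**2
58*N(-15) - 803 = 58*(-15)**2 - 803 = 58*225 - 803 = 13050 - 803 = 12247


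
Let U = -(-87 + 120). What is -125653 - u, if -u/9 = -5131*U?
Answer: 1398254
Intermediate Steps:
U = -33 (U = -1*33 = -33)
u = -1523907 (u = -(-46179)*(-33) = -9*169323 = -1523907)
-125653 - u = -125653 - 1*(-1523907) = -125653 + 1523907 = 1398254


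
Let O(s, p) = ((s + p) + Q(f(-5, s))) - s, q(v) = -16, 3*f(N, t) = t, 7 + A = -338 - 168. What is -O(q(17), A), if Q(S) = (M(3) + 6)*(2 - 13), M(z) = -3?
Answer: 546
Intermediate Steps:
A = -513 (A = -7 + (-338 - 168) = -7 - 506 = -513)
f(N, t) = t/3
Q(S) = -33 (Q(S) = (-3 + 6)*(2 - 13) = 3*(-11) = -33)
O(s, p) = -33 + p (O(s, p) = ((s + p) - 33) - s = ((p + s) - 33) - s = (-33 + p + s) - s = -33 + p)
-O(q(17), A) = -(-33 - 513) = -1*(-546) = 546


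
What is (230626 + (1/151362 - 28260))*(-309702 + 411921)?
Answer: 1043673792903989/50454 ≈ 2.0686e+10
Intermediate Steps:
(230626 + (1/151362 - 28260))*(-309702 + 411921) = (230626 + (1/151362 - 28260))*102219 = (230626 - 4277490119/151362)*102219 = (30630522493/151362)*102219 = 1043673792903989/50454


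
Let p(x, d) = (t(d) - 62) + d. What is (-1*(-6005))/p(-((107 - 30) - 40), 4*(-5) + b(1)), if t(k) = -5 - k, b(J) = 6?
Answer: -6005/67 ≈ -89.627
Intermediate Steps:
p(x, d) = -67 (p(x, d) = ((-5 - d) - 62) + d = (-67 - d) + d = -67)
(-1*(-6005))/p(-((107 - 30) - 40), 4*(-5) + b(1)) = -1*(-6005)/(-67) = 6005*(-1/67) = -6005/67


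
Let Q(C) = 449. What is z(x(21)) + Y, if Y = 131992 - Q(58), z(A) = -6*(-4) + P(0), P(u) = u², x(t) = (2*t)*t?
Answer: 131567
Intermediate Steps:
x(t) = 2*t²
z(A) = 24 (z(A) = -6*(-4) + 0² = 24 + 0 = 24)
Y = 131543 (Y = 131992 - 1*449 = 131992 - 449 = 131543)
z(x(21)) + Y = 24 + 131543 = 131567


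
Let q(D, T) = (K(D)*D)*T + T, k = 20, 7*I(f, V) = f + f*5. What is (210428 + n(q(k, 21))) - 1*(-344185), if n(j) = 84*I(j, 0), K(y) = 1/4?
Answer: 563685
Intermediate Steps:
I(f, V) = 6*f/7 (I(f, V) = (f + f*5)/7 = (f + 5*f)/7 = (6*f)/7 = 6*f/7)
K(y) = 1/4
q(D, T) = T + D*T/4 (q(D, T) = (D/4)*T + T = D*T/4 + T = T + D*T/4)
n(j) = 72*j (n(j) = 84*(6*j/7) = 72*j)
(210428 + n(q(k, 21))) - 1*(-344185) = (210428 + 72*((1/4)*21*(4 + 20))) - 1*(-344185) = (210428 + 72*((1/4)*21*24)) + 344185 = (210428 + 72*126) + 344185 = (210428 + 9072) + 344185 = 219500 + 344185 = 563685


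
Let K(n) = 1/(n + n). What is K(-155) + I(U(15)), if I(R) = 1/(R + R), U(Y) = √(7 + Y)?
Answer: -1/310 + √22/44 ≈ 0.10337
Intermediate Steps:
K(n) = 1/(2*n)
I(R) = 1/(2*R)
K(-155) + I(U(15)) = (½)/(-155) + 1/(2*(√(7 + 15))) = (½)*(-1/155) + 1/(2*(√22)) = -1/310 + (√22/22)/2 = -1/310 + √22/44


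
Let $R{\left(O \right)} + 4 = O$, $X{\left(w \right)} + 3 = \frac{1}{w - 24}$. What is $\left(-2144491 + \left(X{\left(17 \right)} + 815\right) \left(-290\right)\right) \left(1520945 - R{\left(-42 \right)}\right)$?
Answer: $- \frac{25338960211437}{7} \approx -3.6199 \cdot 10^{12}$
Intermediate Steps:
$X{\left(w \right)} = -3 + \frac{1}{-24 + w}$ ($X{\left(w \right)} = -3 + \frac{1}{w - 24} = -3 + \frac{1}{-24 + w}$)
$R{\left(O \right)} = -4 + O$
$\left(-2144491 + \left(X{\left(17 \right)} + 815\right) \left(-290\right)\right) \left(1520945 - R{\left(-42 \right)}\right) = \left(-2144491 + \left(\frac{73 - 51}{-24 + 17} + 815\right) \left(-290\right)\right) \left(1520945 - \left(-4 - 42\right)\right) = \left(-2144491 + \left(\frac{73 - 51}{-7} + 815\right) \left(-290\right)\right) \left(1520945 - -46\right) = \left(-2144491 + \left(\left(- \frac{1}{7}\right) 22 + 815\right) \left(-290\right)\right) \left(1520945 + 46\right) = \left(-2144491 + \left(- \frac{22}{7} + 815\right) \left(-290\right)\right) 1520991 = \left(-2144491 + \frac{5683}{7} \left(-290\right)\right) 1520991 = \left(-2144491 - \frac{1648070}{7}\right) 1520991 = \left(- \frac{16659507}{7}\right) 1520991 = - \frac{25338960211437}{7}$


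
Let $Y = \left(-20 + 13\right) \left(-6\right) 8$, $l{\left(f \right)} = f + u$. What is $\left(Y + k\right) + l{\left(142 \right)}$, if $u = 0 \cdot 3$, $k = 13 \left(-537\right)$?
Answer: $-6503$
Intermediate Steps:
$k = -6981$
$u = 0$
$l{\left(f \right)} = f$ ($l{\left(f \right)} = f + 0 = f$)
$Y = 336$ ($Y = \left(-7\right) \left(-6\right) 8 = 42 \cdot 8 = 336$)
$\left(Y + k\right) + l{\left(142 \right)} = \left(336 - 6981\right) + 142 = -6645 + 142 = -6503$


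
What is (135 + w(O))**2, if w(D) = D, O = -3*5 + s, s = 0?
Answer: 14400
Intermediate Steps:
O = -15 (O = -3*5 + 0 = -15 + 0 = -15)
(135 + w(O))**2 = (135 - 15)**2 = 120**2 = 14400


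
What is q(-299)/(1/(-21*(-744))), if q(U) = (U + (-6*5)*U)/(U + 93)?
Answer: -67737852/103 ≈ -6.5765e+5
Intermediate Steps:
q(U) = -29*U/(93 + U) (q(U) = (U - 30*U)/(93 + U) = (-29*U)/(93 + U) = -29*U/(93 + U))
q(-299)/(1/(-21*(-744))) = (-29*(-299)/(93 - 299))/(1/(-21*(-744))) = (-29*(-299)/(-206))/(1/15624) = (-29*(-299)*(-1/206))/(1/15624) = -8671/206*15624 = -67737852/103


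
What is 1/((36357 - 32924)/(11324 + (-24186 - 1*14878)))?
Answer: -27740/3433 ≈ -8.0804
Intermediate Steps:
1/((36357 - 32924)/(11324 + (-24186 - 1*14878))) = 1/(3433/(11324 + (-24186 - 14878))) = 1/(3433/(11324 - 39064)) = 1/(3433/(-27740)) = 1/(3433*(-1/27740)) = 1/(-3433/27740) = -27740/3433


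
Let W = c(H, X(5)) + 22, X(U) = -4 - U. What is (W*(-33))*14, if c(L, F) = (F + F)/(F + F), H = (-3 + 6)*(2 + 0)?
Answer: -10626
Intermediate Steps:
H = 6 (H = 3*2 = 6)
c(L, F) = 1 (c(L, F) = (2*F)/((2*F)) = (2*F)*(1/(2*F)) = 1)
W = 23 (W = 1 + 22 = 23)
(W*(-33))*14 = (23*(-33))*14 = -759*14 = -10626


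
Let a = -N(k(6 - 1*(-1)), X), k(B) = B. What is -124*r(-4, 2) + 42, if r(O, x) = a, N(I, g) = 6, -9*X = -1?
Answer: 786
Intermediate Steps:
X = 1/9 (X = -1/9*(-1) = 1/9 ≈ 0.11111)
a = -6 (a = -1*6 = -6)
r(O, x) = -6
-124*r(-4, 2) + 42 = -124*(-6) + 42 = 744 + 42 = 786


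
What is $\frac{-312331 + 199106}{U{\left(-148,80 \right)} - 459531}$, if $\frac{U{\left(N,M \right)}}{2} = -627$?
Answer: $\frac{22645}{92157} \approx 0.24572$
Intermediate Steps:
$U{\left(N,M \right)} = -1254$ ($U{\left(N,M \right)} = 2 \left(-627\right) = -1254$)
$\frac{-312331 + 199106}{U{\left(-148,80 \right)} - 459531} = \frac{-312331 + 199106}{-1254 - 459531} = - \frac{113225}{-460785} = \left(-113225\right) \left(- \frac{1}{460785}\right) = \frac{22645}{92157}$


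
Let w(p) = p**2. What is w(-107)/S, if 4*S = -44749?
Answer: -45796/44749 ≈ -1.0234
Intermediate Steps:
S = -44749/4 (S = (1/4)*(-44749) = -44749/4 ≈ -11187.)
w(-107)/S = (-107)**2/(-44749/4) = 11449*(-4/44749) = -45796/44749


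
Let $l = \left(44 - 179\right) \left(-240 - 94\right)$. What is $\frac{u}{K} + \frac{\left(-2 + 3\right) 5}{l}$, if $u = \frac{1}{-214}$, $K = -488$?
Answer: $\frac{56725}{470883888} \approx 0.00012046$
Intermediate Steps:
$u = - \frac{1}{214} \approx -0.0046729$
$l = 45090$ ($l = \left(-135\right) \left(-334\right) = 45090$)
$\frac{u}{K} + \frac{\left(-2 + 3\right) 5}{l} = - \frac{1}{214 \left(-488\right)} + \frac{\left(-2 + 3\right) 5}{45090} = \left(- \frac{1}{214}\right) \left(- \frac{1}{488}\right) + 1 \cdot 5 \cdot \frac{1}{45090} = \frac{1}{104432} + 5 \cdot \frac{1}{45090} = \frac{1}{104432} + \frac{1}{9018} = \frac{56725}{470883888}$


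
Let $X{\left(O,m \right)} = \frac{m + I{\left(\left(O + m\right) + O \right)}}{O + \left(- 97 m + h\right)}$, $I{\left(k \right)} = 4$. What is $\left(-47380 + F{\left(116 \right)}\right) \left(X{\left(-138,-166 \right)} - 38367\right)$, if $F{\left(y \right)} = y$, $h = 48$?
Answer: $\frac{7258953599856}{4003} \approx 1.8134 \cdot 10^{9}$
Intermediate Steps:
$X{\left(O,m \right)} = \frac{4 + m}{48 + O - 97 m}$ ($X{\left(O,m \right)} = \frac{m + 4}{O - \left(-48 + 97 m\right)} = \frac{4 + m}{O - \left(-48 + 97 m\right)} = \frac{4 + m}{48 + O - 97 m}$)
$\left(-47380 + F{\left(116 \right)}\right) \left(X{\left(-138,-166 \right)} - 38367\right) = \left(-47380 + 116\right) \left(\frac{4 - 166}{48 - 138 - -16102} - 38367\right) = - 47264 \left(\frac{1}{48 - 138 + 16102} \left(-162\right) - 38367\right) = - 47264 \left(\frac{1}{16012} \left(-162\right) - 38367\right) = - 47264 \left(- \frac{81}{8006} - 38367\right) = \left(-47264\right) \left(- \frac{307166283}{8006}\right) = \frac{7258953599856}{4003}$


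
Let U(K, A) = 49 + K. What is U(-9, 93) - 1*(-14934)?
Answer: 14974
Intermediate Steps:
U(-9, 93) - 1*(-14934) = (49 - 9) - 1*(-14934) = 40 + 14934 = 14974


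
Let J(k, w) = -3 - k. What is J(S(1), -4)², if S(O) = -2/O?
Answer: 1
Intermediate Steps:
J(S(1), -4)² = (-3 - (-2)/1)² = (-3 - (-2))² = (-3 - 1*(-2))² = (-3 + 2)² = (-1)² = 1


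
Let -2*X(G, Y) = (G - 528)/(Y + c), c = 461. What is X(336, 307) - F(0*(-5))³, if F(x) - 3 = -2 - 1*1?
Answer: ⅛ ≈ 0.12500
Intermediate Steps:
F(x) = 0 (F(x) = 3 + (-2 - 1*1) = 3 + (-2 - 1) = 3 - 3 = 0)
X(G, Y) = -(-528 + G)/(2*(461 + Y)) (X(G, Y) = -(G - 528)/(2*(Y + 461)) = -(-528 + G)/(2*(461 + Y)))
X(336, 307) - F(0*(-5))³ = (528 - 1*336)/(2*(461 + 307)) - 1*0³ = (½)*(528 - 336)/768 - 1*0 = (½)*(1/768)*192 + 0 = ⅛ + 0 = ⅛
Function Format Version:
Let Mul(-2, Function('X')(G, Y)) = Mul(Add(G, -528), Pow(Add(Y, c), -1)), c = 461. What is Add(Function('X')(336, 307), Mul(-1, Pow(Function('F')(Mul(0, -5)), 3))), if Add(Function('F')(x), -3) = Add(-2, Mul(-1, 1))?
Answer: Rational(1, 8) ≈ 0.12500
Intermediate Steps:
Function('F')(x) = 0 (Function('F')(x) = Add(3, Add(-2, Mul(-1, 1))) = Add(3, Add(-2, -1)) = Add(3, -3) = 0)
Function('X')(G, Y) = Mul(Rational(-1, 2), Pow(Add(461, Y), -1), Add(-528, G)) (Function('X')(G, Y) = Mul(Rational(-1, 2), Mul(Add(G, -528), Pow(Add(Y, 461), -1))) = Mul(Rational(-1, 2), Mul(Add(-528, G), Pow(Add(461, Y), -1))) = Mul(Rational(-1, 2), Mul(Pow(Add(461, Y), -1), Add(-528, G))) = Mul(Rational(-1, 2), Pow(Add(461, Y), -1), Add(-528, G)))
Add(Function('X')(336, 307), Mul(-1, Pow(Function('F')(Mul(0, -5)), 3))) = Add(Mul(Rational(1, 2), Pow(Add(461, 307), -1), Add(528, Mul(-1, 336))), Mul(-1, Pow(0, 3))) = Add(Mul(Rational(1, 2), Pow(768, -1), Add(528, -336)), Mul(-1, 0)) = Add(Mul(Rational(1, 2), Rational(1, 768), 192), 0) = Add(Rational(1, 8), 0) = Rational(1, 8)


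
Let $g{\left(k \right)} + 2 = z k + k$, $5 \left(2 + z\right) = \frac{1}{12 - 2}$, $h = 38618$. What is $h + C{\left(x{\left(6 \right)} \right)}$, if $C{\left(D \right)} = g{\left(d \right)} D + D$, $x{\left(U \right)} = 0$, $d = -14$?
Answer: $38618$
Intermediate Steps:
$z = - \frac{99}{50}$ ($z = -2 + \frac{1}{5 \left(12 - 2\right)} = -2 + \frac{1}{5 \cdot 10} = -2 + \frac{1}{5} \cdot \frac{1}{10} = -2 + \frac{1}{50} = - \frac{99}{50} \approx -1.98$)
$g{\left(k \right)} = -2 - \frac{49 k}{50}$ ($g{\left(k \right)} = -2 + \left(- \frac{99 k}{50} + k\right) = -2 - \frac{49 k}{50}$)
$C{\left(D \right)} = \frac{318 D}{25}$ ($C{\left(D \right)} = \left(-2 - - \frac{343}{25}\right) D + D = \left(-2 + \frac{343}{25}\right) D + D = \frac{293 D}{25} + D = \frac{318 D}{25}$)
$h + C{\left(x{\left(6 \right)} \right)} = 38618 + \frac{318}{25} \cdot 0 = 38618 + 0 = 38618$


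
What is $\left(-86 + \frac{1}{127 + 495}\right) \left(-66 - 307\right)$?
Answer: $\frac{19952143}{622} \approx 32077.0$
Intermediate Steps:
$\left(-86 + \frac{1}{127 + 495}\right) \left(-66 - 307\right) = \left(-86 + \frac{1}{622}\right) \left(-373\right) = \left(- \frac{53491}{622}\right) \left(-373\right) = \frac{19952143}{622}$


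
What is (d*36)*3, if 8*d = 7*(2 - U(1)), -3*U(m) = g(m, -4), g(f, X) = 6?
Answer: 378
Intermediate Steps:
U(m) = -2 (U(m) = -⅓*6 = -2)
d = 7/2 (d = (7*(2 - 1*(-2)))/8 = (7*(2 + 2))/8 = (7*4)/8 = (⅛)*28 = 7/2 ≈ 3.5000)
(d*36)*3 = ((7/2)*36)*3 = 126*3 = 378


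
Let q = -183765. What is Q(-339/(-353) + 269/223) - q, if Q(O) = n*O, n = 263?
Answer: 14510652737/78719 ≈ 1.8433e+5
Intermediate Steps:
Q(O) = 263*O
Q(-339/(-353) + 269/223) - q = 263*(-339/(-353) + 269/223) - 1*(-183765) = 263*(-339*(-1/353) + 269*(1/223)) + 183765 = 263*(339/353 + 269/223) + 183765 = 263*(170554/78719) + 183765 = 44855702/78719 + 183765 = 14510652737/78719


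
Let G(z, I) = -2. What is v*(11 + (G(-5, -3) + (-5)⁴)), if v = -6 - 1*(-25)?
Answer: 12046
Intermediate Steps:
v = 19 (v = -6 + 25 = 19)
v*(11 + (G(-5, -3) + (-5)⁴)) = 19*(11 + (-2 + (-5)⁴)) = 19*(11 + (-2 + 625)) = 19*(11 + 623) = 19*634 = 12046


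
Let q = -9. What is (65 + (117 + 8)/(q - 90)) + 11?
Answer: 7399/99 ≈ 74.737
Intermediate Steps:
(65 + (117 + 8)/(q - 90)) + 11 = (65 + (117 + 8)/(-9 - 90)) + 11 = (65 + 125/(-99)) + 11 = (65 + 125*(-1/99)) + 11 = (65 - 125/99) + 11 = 6310/99 + 11 = 7399/99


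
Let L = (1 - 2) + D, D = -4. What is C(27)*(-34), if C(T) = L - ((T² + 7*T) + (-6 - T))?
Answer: 30260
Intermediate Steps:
L = -5 (L = (1 - 2) - 4 = -1 - 4 = -5)
C(T) = 1 - T² - 6*T (C(T) = -5 - ((T² + 7*T) + (-6 - T)) = -5 - (-6 + T² + 6*T) = -5 + (6 - T² - 6*T) = 1 - T² - 6*T)
C(27)*(-34) = (1 - 1*27² - 6*27)*(-34) = (1 - 1*729 - 162)*(-34) = (1 - 729 - 162)*(-34) = -890*(-34) = 30260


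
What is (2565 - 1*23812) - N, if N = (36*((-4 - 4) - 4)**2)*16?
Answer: -104191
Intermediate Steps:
N = 82944 (N = (36*(-8 - 4)**2)*16 = (36*(-12)**2)*16 = (36*144)*16 = 5184*16 = 82944)
(2565 - 1*23812) - N = (2565 - 1*23812) - 1*82944 = (2565 - 23812) - 82944 = -21247 - 82944 = -104191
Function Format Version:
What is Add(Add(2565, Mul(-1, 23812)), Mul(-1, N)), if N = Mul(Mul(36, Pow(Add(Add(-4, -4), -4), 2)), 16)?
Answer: -104191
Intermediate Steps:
N = 82944 (N = Mul(Mul(36, Pow(Add(-8, -4), 2)), 16) = Mul(Mul(36, Pow(-12, 2)), 16) = Mul(Mul(36, 144), 16) = Mul(5184, 16) = 82944)
Add(Add(2565, Mul(-1, 23812)), Mul(-1, N)) = Add(Add(2565, Mul(-1, 23812)), Mul(-1, 82944)) = Add(Add(2565, -23812), -82944) = Add(-21247, -82944) = -104191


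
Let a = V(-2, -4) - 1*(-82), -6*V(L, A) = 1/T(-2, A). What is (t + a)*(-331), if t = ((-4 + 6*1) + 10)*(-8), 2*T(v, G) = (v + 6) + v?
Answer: 28135/6 ≈ 4689.2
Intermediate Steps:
T(v, G) = 3 + v (T(v, G) = ((v + 6) + v)/2 = ((6 + v) + v)/2 = (6 + 2*v)/2 = 3 + v)
V(L, A) = -1/6 (V(L, A) = -1/(6*(3 - 2)) = -1/6/1 = -1/6*1 = -1/6)
t = -96 (t = ((-4 + 6) + 10)*(-8) = (2 + 10)*(-8) = 12*(-8) = -96)
a = 491/6 (a = -1/6 - 1*(-82) = -1/6 + 82 = 491/6 ≈ 81.833)
(t + a)*(-331) = (-96 + 491/6)*(-331) = -85/6*(-331) = 28135/6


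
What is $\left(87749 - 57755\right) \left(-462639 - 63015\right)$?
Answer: $-15766466076$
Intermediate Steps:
$\left(87749 - 57755\right) \left(-462639 - 63015\right) = 29994 \left(-462639 + \left(-183657 + 120642\right)\right) = 29994 \left(-462639 - 63015\right) = 29994 \left(-525654\right) = -15766466076$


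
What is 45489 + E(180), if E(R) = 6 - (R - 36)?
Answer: 45351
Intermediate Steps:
E(R) = 42 - R (E(R) = 6 - (-36 + R) = 6 + (36 - R) = 42 - R)
45489 + E(180) = 45489 + (42 - 1*180) = 45489 + (42 - 180) = 45489 - 138 = 45351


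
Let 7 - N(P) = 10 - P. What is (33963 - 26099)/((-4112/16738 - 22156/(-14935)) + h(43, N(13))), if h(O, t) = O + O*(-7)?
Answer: -16947057620/553326977 ≈ -30.628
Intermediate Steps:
N(P) = -3 + P (N(P) = 7 - (10 - P) = 7 + (-10 + P) = -3 + P)
h(O, t) = -6*O (h(O, t) = O - 7*O = -6*O)
(33963 - 26099)/((-4112/16738 - 22156/(-14935)) + h(43, N(13))) = (33963 - 26099)/((-4112/16738 - 22156/(-14935)) - 6*43) = 7864/((-4112*1/16738 - 22156*(-1/14935)) - 258) = 7864/((-2056/8369 + 764/515) - 258) = 7864/(5335076/4310035 - 258) = 7864/(-1106653954/4310035) = 7864*(-4310035/1106653954) = -16947057620/553326977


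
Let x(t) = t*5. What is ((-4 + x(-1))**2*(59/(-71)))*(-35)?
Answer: 167265/71 ≈ 2355.8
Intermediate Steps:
x(t) = 5*t
((-4 + x(-1))**2*(59/(-71)))*(-35) = ((-4 + 5*(-1))**2*(59/(-71)))*(-35) = ((-4 - 5)**2*(59*(-1/71)))*(-35) = ((-9)**2*(-59/71))*(-35) = (81*(-59/71))*(-35) = -4779/71*(-35) = 167265/71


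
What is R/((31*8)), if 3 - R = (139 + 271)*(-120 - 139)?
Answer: 106193/248 ≈ 428.20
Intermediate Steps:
R = 106193 (R = 3 - (139 + 271)*(-120 - 139) = 3 - 410*(-259) = 3 - 1*(-106190) = 3 + 106190 = 106193)
R/((31*8)) = 106193/((31*8)) = 106193/248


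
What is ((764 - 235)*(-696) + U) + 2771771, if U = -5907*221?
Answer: 1098140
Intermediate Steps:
U = -1305447
((764 - 235)*(-696) + U) + 2771771 = ((764 - 235)*(-696) - 1305447) + 2771771 = (529*(-696) - 1305447) + 2771771 = (-368184 - 1305447) + 2771771 = -1673631 + 2771771 = 1098140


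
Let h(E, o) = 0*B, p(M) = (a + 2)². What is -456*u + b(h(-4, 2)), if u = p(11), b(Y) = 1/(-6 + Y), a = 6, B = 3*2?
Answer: -175105/6 ≈ -29184.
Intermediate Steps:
B = 6
p(M) = 64 (p(M) = (6 + 2)² = 8² = 64)
h(E, o) = 0 (h(E, o) = 0*6 = 0)
u = 64
-456*u + b(h(-4, 2)) = -456*64 + 1/(-6 + 0) = -29184 + 1/(-6) = -29184 - ⅙ = -175105/6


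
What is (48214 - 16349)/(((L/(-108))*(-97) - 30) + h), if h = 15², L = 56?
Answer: 860355/6623 ≈ 129.90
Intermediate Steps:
h = 225
(48214 - 16349)/(((L/(-108))*(-97) - 30) + h) = (48214 - 16349)/(((56/(-108))*(-97) - 30) + 225) = 31865/(((56*(-1/108))*(-97) - 30) + 225) = 31865/((-14/27*(-97) - 30) + 225) = 31865/((1358/27 - 30) + 225) = 31865/(548/27 + 225) = 31865/(6623/27) = 31865*(27/6623) = 860355/6623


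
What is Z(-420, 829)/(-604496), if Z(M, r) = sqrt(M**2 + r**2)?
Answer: -sqrt(863641)/604496 ≈ -0.0015374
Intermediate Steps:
Z(-420, 829)/(-604496) = sqrt((-420)**2 + 829**2)/(-604496) = sqrt(176400 + 687241)*(-1/604496) = sqrt(863641)*(-1/604496) = -sqrt(863641)/604496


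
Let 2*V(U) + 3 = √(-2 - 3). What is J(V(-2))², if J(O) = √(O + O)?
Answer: -3 + I*√5 ≈ -3.0 + 2.2361*I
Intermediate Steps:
V(U) = -3/2 + I*√5/2 (V(U) = -3/2 + √(-2 - 3)/2 = -3/2 + √(-5)/2 = -3/2 + (I*√5)/2 = -3/2 + I*√5/2)
J(O) = √2*√O (J(O) = √(2*O) = √2*√O)
J(V(-2))² = (√2*√(-3/2 + I*√5/2))² = -3 + I*√5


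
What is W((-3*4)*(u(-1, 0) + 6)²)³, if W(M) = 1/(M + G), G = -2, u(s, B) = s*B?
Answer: -1/81746504 ≈ -1.2233e-8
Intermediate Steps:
u(s, B) = B*s
W(M) = 1/(-2 + M) (W(M) = 1/(M - 2) = 1/(-2 + M))
W((-3*4)*(u(-1, 0) + 6)²)³ = (1/(-2 + (-3*4)*(0*(-1) + 6)²))³ = (1/(-2 - 12*(0 + 6)²))³ = (1/(-2 - 12*6²))³ = (1/(-2 - 12*36))³ = (1/(-2 - 432))³ = (1/(-434))³ = (-1/434)³ = -1/81746504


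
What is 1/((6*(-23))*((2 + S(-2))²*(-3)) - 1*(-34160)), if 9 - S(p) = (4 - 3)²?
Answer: 1/75560 ≈ 1.3235e-5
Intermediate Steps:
S(p) = 8 (S(p) = 9 - (4 - 3)² = 9 - 1*1² = 9 - 1*1 = 9 - 1 = 8)
1/((6*(-23))*((2 + S(-2))²*(-3)) - 1*(-34160)) = 1/((6*(-23))*((2 + 8)²*(-3)) - 1*(-34160)) = 1/(-138*10²*(-3) + 34160) = 1/(-13800*(-3) + 34160) = 1/(-138*(-300) + 34160) = 1/(41400 + 34160) = 1/75560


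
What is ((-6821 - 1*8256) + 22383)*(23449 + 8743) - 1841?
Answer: 235192911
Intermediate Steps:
((-6821 - 1*8256) + 22383)*(23449 + 8743) - 1841 = ((-6821 - 8256) + 22383)*32192 - 1841 = (-15077 + 22383)*32192 - 1841 = 7306*32192 - 1841 = 235194752 - 1841 = 235192911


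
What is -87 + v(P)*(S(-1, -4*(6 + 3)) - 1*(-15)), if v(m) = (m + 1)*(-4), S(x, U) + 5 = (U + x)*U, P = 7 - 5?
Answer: -16191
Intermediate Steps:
P = 2
S(x, U) = -5 + U*(U + x) (S(x, U) = -5 + (U + x)*U = -5 + U*(U + x))
v(m) = -4 - 4*m (v(m) = (1 + m)*(-4) = -4 - 4*m)
-87 + v(P)*(S(-1, -4*(6 + 3)) - 1*(-15)) = -87 + (-4 - 4*2)*((-5 + (-4*(6 + 3))**2 - 4*(6 + 3)*(-1)) - 1*(-15)) = -87 + (-4 - 8)*((-5 + (-4*9)**2 - 4*9*(-1)) + 15) = -87 - 12*((-5 + (-36)**2 - 36*(-1)) + 15) = -87 - 12*((-5 + 1296 + 36) + 15) = -87 - 12*(1327 + 15) = -87 - 12*1342 = -87 - 16104 = -16191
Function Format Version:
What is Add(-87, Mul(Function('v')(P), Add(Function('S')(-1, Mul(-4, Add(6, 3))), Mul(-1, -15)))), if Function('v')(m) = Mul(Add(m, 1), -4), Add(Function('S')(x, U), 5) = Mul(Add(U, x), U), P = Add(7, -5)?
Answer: -16191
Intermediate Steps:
P = 2
Function('S')(x, U) = Add(-5, Mul(U, Add(U, x))) (Function('S')(x, U) = Add(-5, Mul(Add(U, x), U)) = Add(-5, Mul(U, Add(U, x))))
Function('v')(m) = Add(-4, Mul(-4, m)) (Function('v')(m) = Mul(Add(1, m), -4) = Add(-4, Mul(-4, m)))
Add(-87, Mul(Function('v')(P), Add(Function('S')(-1, Mul(-4, Add(6, 3))), Mul(-1, -15)))) = Add(-87, Mul(Add(-4, Mul(-4, 2)), Add(Add(-5, Pow(Mul(-4, Add(6, 3)), 2), Mul(Mul(-4, Add(6, 3)), -1)), Mul(-1, -15)))) = Add(-87, Mul(Add(-4, -8), Add(Add(-5, Pow(Mul(-4, 9), 2), Mul(Mul(-4, 9), -1)), 15))) = Add(-87, Mul(-12, Add(Add(-5, Pow(-36, 2), Mul(-36, -1)), 15))) = Add(-87, Mul(-12, Add(Add(-5, 1296, 36), 15))) = Add(-87, Mul(-12, Add(1327, 15))) = Add(-87, Mul(-12, 1342)) = Add(-87, -16104) = -16191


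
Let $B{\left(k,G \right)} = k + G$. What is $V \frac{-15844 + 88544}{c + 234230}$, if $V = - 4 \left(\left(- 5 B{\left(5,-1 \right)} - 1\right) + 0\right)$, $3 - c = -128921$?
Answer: $\frac{3053400}{181577} \approx 16.816$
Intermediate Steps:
$B{\left(k,G \right)} = G + k$
$c = 128924$ ($c = 3 - -128921 = 3 + 128921 = 128924$)
$V = 84$ ($V = - 4 \left(\left(- 5 \left(-1 + 5\right) - 1\right) + 0\right) = - 4 \left(\left(\left(-5\right) 4 - 1\right) + 0\right) = - 4 \left(\left(-20 - 1\right) + 0\right) = - 4 \left(-21 + 0\right) = \left(-4\right) \left(-21\right) = 84$)
$V \frac{-15844 + 88544}{c + 234230} = 84 \frac{-15844 + 88544}{128924 + 234230} = 84 \cdot \frac{72700}{363154} = 84 \cdot 72700 \cdot \frac{1}{363154} = 84 \cdot \frac{36350}{181577} = \frac{3053400}{181577}$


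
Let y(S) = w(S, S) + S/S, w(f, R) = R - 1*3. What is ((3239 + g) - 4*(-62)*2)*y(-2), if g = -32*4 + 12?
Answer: -14476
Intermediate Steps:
g = -116 (g = -128 + 12 = -116)
w(f, R) = -3 + R (w(f, R) = R - 3 = -3 + R)
y(S) = -2 + S (y(S) = (-3 + S) + S/S = (-3 + S) + 1 = -2 + S)
((3239 + g) - 4*(-62)*2)*y(-2) = ((3239 - 116) - 4*(-62)*2)*(-2 - 2) = (3123 + 248*2)*(-4) = (3123 + 496)*(-4) = 3619*(-4) = -14476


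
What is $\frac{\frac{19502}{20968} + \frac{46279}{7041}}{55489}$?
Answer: $\frac{553845827}{4096078345716} \approx 0.00013521$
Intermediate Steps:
$\frac{\frac{19502}{20968} + \frac{46279}{7041}}{55489} = \left(19502 \cdot \frac{1}{20968} + 46279 \cdot \frac{1}{7041}\right) \frac{1}{55489} = \left(\frac{9751}{10484} + \frac{46279}{7041}\right) \frac{1}{55489} = \frac{553845827}{73817844} \cdot \frac{1}{55489} = \frac{553845827}{4096078345716}$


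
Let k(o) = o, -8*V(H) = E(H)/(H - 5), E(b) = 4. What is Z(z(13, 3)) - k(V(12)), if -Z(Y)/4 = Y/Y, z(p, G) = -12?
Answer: -55/14 ≈ -3.9286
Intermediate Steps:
V(H) = -1/(2*(-5 + H)) (V(H) = -1/(2*(H - 5)) = -1/(2*(-5 + H)))
Z(Y) = -4 (Z(Y) = -4*Y/Y = -4*1 = -4)
Z(z(13, 3)) - k(V(12)) = -4 - (-1)/(-10 + 2*12) = -4 - (-1)/(-10 + 24) = -4 - (-1)/14 = -4 - 1*(-1/14) = -4 + 1/14 = -55/14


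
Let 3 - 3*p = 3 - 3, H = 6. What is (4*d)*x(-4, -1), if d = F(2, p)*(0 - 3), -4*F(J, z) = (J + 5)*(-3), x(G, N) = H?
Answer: -378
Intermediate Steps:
p = 1 (p = 1 - (3 - 3)/3 = 1 - ⅓*0 = 1 + 0 = 1)
x(G, N) = 6
F(J, z) = 15/4 + 3*J/4 (F(J, z) = -(J + 5)*(-3)/4 = -(5 + J)*(-3)/4 = -(-15 - 3*J)/4 = 15/4 + 3*J/4)
d = -63/4 (d = (15/4 + (¾)*2)*(0 - 3) = (15/4 + 3/2)*(-3) = (21/4)*(-3) = -63/4 ≈ -15.750)
(4*d)*x(-4, -1) = (4*(-63/4))*6 = -63*6 = -378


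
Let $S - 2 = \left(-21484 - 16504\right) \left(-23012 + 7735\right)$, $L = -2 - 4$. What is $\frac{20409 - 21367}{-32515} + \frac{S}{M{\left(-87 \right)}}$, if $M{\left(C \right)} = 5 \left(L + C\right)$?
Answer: $- \frac{754793669188}{604779} \approx -1.248 \cdot 10^{6}$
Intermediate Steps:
$L = -6$ ($L = -2 - 4 = -6$)
$S = 580342678$ ($S = 2 + \left(-21484 - 16504\right) \left(-23012 + 7735\right) = 2 - -580342676 = 2 + 580342676 = 580342678$)
$M{\left(C \right)} = -30 + 5 C$ ($M{\left(C \right)} = 5 \left(-6 + C\right) = -30 + 5 C$)
$\frac{20409 - 21367}{-32515} + \frac{S}{M{\left(-87 \right)}} = \frac{20409 - 21367}{-32515} + \frac{580342678}{-30 + 5 \left(-87\right)} = \left(20409 - 21367\right) \left(- \frac{1}{32515}\right) + \frac{580342678}{-30 - 435} = \left(-958\right) \left(- \frac{1}{32515}\right) + \frac{580342678}{-465} = \frac{958}{32515} + 580342678 \left(- \frac{1}{465}\right) = \frac{958}{32515} - \frac{580342678}{465} = - \frac{754793669188}{604779}$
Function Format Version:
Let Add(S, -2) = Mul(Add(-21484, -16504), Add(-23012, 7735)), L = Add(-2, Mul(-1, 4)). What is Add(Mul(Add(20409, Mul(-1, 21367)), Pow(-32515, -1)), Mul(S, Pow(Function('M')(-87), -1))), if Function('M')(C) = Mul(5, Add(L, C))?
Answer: Rational(-754793669188, 604779) ≈ -1.2480e+6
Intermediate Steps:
L = -6 (L = Add(-2, -4) = -6)
S = 580342678 (S = Add(2, Mul(Add(-21484, -16504), Add(-23012, 7735))) = Add(2, Mul(-37988, -15277)) = Add(2, 580342676) = 580342678)
Function('M')(C) = Add(-30, Mul(5, C)) (Function('M')(C) = Mul(5, Add(-6, C)) = Add(-30, Mul(5, C)))
Add(Mul(Add(20409, Mul(-1, 21367)), Pow(-32515, -1)), Mul(S, Pow(Function('M')(-87), -1))) = Add(Mul(Add(20409, Mul(-1, 21367)), Pow(-32515, -1)), Mul(580342678, Pow(Add(-30, Mul(5, -87)), -1))) = Add(Mul(Add(20409, -21367), Rational(-1, 32515)), Mul(580342678, Pow(Add(-30, -435), -1))) = Add(Mul(-958, Rational(-1, 32515)), Mul(580342678, Pow(-465, -1))) = Add(Rational(958, 32515), Mul(580342678, Rational(-1, 465))) = Add(Rational(958, 32515), Rational(-580342678, 465)) = Rational(-754793669188, 604779)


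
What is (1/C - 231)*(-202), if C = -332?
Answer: 7745993/166 ≈ 46663.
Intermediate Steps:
(1/C - 231)*(-202) = (1/(-332) - 231)*(-202) = (-1/332 - 231)*(-202) = -76693/332*(-202) = 7745993/166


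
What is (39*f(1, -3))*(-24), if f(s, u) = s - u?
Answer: -3744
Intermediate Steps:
(39*f(1, -3))*(-24) = (39*(1 - 1*(-3)))*(-24) = (39*(1 + 3))*(-24) = (39*4)*(-24) = 156*(-24) = -3744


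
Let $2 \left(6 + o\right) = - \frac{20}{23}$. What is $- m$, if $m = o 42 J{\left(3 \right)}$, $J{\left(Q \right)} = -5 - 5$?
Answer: $- \frac{62160}{23} \approx -2702.6$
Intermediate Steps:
$J{\left(Q \right)} = -10$
$o = - \frac{148}{23}$ ($o = -6 + \frac{\left(-20\right) \frac{1}{23}}{2} = -6 + \frac{1}{2} \left(- \frac{20}{23}\right) = -6 - \frac{10}{23} = - \frac{148}{23} \approx -6.4348$)
$m = \frac{62160}{23}$ ($m = \left(- \frac{148}{23}\right) 42 \left(-10\right) = \left(- \frac{6216}{23}\right) \left(-10\right) = \frac{62160}{23} \approx 2702.6$)
$- m = \left(-1\right) \frac{62160}{23} = - \frac{62160}{23}$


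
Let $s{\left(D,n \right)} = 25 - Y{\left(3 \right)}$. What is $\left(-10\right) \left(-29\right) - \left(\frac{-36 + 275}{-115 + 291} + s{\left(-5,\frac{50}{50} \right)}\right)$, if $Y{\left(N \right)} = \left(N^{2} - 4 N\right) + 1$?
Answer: $\frac{46049}{176} \approx 261.64$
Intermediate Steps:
$Y{\left(N \right)} = 1 + N^{2} - 4 N$
$s{\left(D,n \right)} = 27$ ($s{\left(D,n \right)} = 25 - \left(1 + 3^{2} - 12\right) = 25 - \left(1 + 9 - 12\right) = 25 - -2 = 25 + 2 = 27$)
$\left(-10\right) \left(-29\right) - \left(\frac{-36 + 275}{-115 + 291} + s{\left(-5,\frac{50}{50} \right)}\right) = \left(-10\right) \left(-29\right) - \left(\frac{-36 + 275}{-115 + 291} + 27\right) = 290 - \left(\frac{239}{176} + 27\right) = 290 - \frac{4991}{176} = \frac{46049}{176}$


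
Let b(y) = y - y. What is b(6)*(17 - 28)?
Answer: 0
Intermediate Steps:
b(y) = 0
b(6)*(17 - 28) = 0*(17 - 28) = 0*(-11) = 0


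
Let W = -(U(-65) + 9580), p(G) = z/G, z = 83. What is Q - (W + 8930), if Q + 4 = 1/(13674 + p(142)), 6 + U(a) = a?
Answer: 1116529967/1941791 ≈ 575.00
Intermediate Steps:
U(a) = -6 + a
p(G) = 83/G
W = -9509 (W = -((-6 - 65) + 9580) = -(-71 + 9580) = -1*9509 = -9509)
Q = -7767022/1941791 (Q = -4 + 1/(13674 + 83/142) = -4 + 1/(1941791/142) = -4 + 142/1941791 = -7767022/1941791 ≈ -3.9999)
Q - (W + 8930) = -7767022/1941791 - (-9509 + 8930) = -7767022/1941791 - 1*(-579) = -7767022/1941791 + 579 = 1116529967/1941791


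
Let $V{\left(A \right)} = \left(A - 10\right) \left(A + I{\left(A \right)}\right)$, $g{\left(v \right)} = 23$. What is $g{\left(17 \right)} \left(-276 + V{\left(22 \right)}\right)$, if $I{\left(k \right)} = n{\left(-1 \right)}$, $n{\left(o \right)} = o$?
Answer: $-552$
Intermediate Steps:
$I{\left(k \right)} = -1$
$V{\left(A \right)} = \left(-1 + A\right) \left(-10 + A\right)$ ($V{\left(A \right)} = \left(A - 10\right) \left(A - 1\right) = \left(-10 + A\right) \left(-1 + A\right) = \left(-1 + A\right) \left(-10 + A\right)$)
$g{\left(17 \right)} \left(-276 + V{\left(22 \right)}\right) = 23 \left(-276 + \left(10 + 22^{2} - 242\right)\right) = 23 \left(-276 + \left(10 + 484 - 242\right)\right) = 23 \left(-276 + 252\right) = 23 \left(-24\right) = -552$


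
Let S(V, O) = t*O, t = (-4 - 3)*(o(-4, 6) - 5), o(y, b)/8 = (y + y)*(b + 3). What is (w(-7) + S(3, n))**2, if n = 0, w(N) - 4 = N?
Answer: 9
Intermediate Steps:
o(y, b) = 16*y*(3 + b) (o(y, b) = 8*((y + y)*(b + 3)) = 8*((2*y)*(3 + b)) = 8*(2*y*(3 + b)) = 16*y*(3 + b))
w(N) = 4 + N
t = 4067 (t = (-4 - 3)*(16*(-4)*(3 + 6) - 5) = -7*(16*(-4)*9 - 5) = -7*(-576 - 5) = -7*(-581) = 4067)
S(V, O) = 4067*O
(w(-7) + S(3, n))**2 = ((4 - 7) + 4067*0)**2 = (-3 + 0)**2 = (-3)**2 = 9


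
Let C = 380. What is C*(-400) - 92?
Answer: -152092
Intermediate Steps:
C*(-400) - 92 = 380*(-400) - 92 = -152000 - 92 = -152092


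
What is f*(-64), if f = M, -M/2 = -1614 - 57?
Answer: -213888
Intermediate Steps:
M = 3342 (M = -2*(-1614 - 57) = -2*(-1671) = 3342)
f = 3342
f*(-64) = 3342*(-64) = -213888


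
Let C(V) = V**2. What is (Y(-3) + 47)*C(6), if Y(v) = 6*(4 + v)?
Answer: 1908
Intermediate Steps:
Y(v) = 24 + 6*v
(Y(-3) + 47)*C(6) = ((24 + 6*(-3)) + 47)*6**2 = ((24 - 18) + 47)*36 = (6 + 47)*36 = 53*36 = 1908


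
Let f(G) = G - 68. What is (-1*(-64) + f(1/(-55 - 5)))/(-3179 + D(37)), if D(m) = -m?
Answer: 241/192960 ≈ 0.0012490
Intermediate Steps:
f(G) = -68 + G
(-1*(-64) + f(1/(-55 - 5)))/(-3179 + D(37)) = (-1*(-64) + (-68 + 1/(-55 - 5)))/(-3179 - 1*37) = (64 + (-68 + 1/(-60)))/(-3179 - 37) = (64 + (-68 - 1/60))/(-3216) = (64 - 4081/60)*(-1/3216) = -241/60*(-1/3216) = 241/192960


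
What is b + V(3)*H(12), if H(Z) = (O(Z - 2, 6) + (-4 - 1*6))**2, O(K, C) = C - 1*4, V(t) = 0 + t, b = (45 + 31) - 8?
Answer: 260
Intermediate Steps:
b = 68 (b = 76 - 8 = 68)
V(t) = t
O(K, C) = -4 + C (O(K, C) = C - 4 = -4 + C)
H(Z) = 64 (H(Z) = ((-4 + 6) + (-4 - 1*6))**2 = (2 + (-4 - 6))**2 = (2 - 10)**2 = (-8)**2 = 64)
b + V(3)*H(12) = 68 + 3*64 = 68 + 192 = 260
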